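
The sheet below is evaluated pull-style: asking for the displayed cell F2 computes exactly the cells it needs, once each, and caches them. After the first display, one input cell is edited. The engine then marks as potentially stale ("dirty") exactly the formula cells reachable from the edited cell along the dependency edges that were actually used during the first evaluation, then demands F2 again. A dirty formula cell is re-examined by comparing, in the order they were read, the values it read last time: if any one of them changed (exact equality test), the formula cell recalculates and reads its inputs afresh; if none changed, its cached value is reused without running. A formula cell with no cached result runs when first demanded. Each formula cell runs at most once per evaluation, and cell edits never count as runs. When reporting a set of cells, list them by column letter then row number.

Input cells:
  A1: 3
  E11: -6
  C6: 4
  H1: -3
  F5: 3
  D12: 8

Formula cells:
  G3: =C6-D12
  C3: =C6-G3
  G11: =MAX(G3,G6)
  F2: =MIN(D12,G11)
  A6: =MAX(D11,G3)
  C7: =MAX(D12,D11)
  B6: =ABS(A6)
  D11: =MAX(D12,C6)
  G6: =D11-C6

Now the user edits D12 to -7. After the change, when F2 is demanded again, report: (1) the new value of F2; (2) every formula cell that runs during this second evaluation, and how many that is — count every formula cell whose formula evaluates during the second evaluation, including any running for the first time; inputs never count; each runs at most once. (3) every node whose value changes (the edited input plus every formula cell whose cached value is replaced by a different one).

Demanding F2 again yields -7.
5 formula cells run: D11, F2, G3, G6, G11.
The nodes whose values change: D11, D12, F2, G3, G6, G11.

First demand of the output computes:
  D11 = MAX(8, 4) = 8
  G3 = 4 - 8 = -4
  G6 = 8 - 4 = 4
  G11 = MAX(-4, 4) = 4
  F2 = MIN(8, 4) = 4

After the edit, cleaning proceeds:
  D11: a read changed (D12 8->-7) — executes, giving 4.
  G3: a read changed (D12 8->-7) — executes, giving 11.
  G6: a read changed (D11 8->4) — executes, giving 0.
  G11: a read changed (G3 -4->11; G6 4->0) — executes, giving 11.
  F2: a read changed (D12 8->-7; G11 4->11) — executes, giving -7.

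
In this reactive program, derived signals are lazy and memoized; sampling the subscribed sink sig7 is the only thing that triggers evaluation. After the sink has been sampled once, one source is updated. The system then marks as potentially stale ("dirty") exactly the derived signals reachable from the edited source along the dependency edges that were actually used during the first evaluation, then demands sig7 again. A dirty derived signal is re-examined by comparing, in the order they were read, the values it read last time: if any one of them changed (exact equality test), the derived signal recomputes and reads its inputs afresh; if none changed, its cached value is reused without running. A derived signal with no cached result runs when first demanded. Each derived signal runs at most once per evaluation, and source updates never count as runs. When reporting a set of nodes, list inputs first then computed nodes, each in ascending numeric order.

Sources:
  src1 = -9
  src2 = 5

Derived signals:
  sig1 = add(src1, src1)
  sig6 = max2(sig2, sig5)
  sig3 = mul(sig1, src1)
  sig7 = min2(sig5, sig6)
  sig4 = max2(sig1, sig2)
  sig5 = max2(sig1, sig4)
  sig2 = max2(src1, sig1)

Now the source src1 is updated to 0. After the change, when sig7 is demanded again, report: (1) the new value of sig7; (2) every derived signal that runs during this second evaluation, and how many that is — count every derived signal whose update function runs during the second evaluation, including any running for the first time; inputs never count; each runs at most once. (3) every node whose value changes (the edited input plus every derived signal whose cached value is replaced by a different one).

Demanding sig7 again yields 0.
6 derived signals run: sig1, sig2, sig4, sig5, sig6, sig7.
The nodes whose values change: src1, sig1, sig2, sig4, sig5, sig6, sig7.

First demand of the output computes:
  sig1 = add(-9, -9) = -18
  sig2 = max2(-9, -18) = -9
  sig4 = max2(-18, -9) = -9
  sig5 = max2(-18, -9) = -9
  sig6 = max2(-9, -9) = -9
  sig7 = min2(-9, -9) = -9

After the edit, cleaning proceeds:
  sig1: a read changed (src1 -9->0; src1 -9->0) — executes, giving 0.
  sig2: a read changed (src1 -9->0; sig1 -18->0) — executes, giving 0.
  sig4: a read changed (sig1 -18->0; sig2 -9->0) — executes, giving 0.
  sig5: a read changed (sig1 -18->0; sig4 -9->0) — executes, giving 0.
  sig6: a read changed (sig2 -9->0; sig5 -9->0) — executes, giving 0.
  sig7: a read changed (sig5 -9->0; sig6 -9->0) — executes, giving 0.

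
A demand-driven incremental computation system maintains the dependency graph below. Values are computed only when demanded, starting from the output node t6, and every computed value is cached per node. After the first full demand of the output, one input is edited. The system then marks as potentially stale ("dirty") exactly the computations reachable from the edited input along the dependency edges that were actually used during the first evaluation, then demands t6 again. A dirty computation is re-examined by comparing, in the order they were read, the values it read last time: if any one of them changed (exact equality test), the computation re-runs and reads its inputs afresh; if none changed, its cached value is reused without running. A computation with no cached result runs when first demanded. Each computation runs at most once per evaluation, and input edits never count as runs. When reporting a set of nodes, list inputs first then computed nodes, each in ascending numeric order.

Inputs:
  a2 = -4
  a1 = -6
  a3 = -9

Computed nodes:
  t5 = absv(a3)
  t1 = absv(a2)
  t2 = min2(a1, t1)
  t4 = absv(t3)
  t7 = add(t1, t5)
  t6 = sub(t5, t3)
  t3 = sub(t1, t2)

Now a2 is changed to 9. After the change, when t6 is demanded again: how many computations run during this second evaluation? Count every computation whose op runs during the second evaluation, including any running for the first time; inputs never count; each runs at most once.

Computations that run: t1, t2, t3, t6 — 4 in total.

First evaluation (everything demanded from the output):
  t1 = absv(-4) = 4
  t2 = min2(-6, 4) = -6
  t3 = sub(4, -6) = 10
  t5 = absv(-9) = 9
  t6 = sub(9, 10) = -1

Propagation after the edit:
  t1: runs — a2 -4->9; result 9.
  t2: runs — t1 4->9; result -6 (same value as before).
  t3: runs — t1 4->9; result 15.
  t6: runs — t3 10->15; result -6.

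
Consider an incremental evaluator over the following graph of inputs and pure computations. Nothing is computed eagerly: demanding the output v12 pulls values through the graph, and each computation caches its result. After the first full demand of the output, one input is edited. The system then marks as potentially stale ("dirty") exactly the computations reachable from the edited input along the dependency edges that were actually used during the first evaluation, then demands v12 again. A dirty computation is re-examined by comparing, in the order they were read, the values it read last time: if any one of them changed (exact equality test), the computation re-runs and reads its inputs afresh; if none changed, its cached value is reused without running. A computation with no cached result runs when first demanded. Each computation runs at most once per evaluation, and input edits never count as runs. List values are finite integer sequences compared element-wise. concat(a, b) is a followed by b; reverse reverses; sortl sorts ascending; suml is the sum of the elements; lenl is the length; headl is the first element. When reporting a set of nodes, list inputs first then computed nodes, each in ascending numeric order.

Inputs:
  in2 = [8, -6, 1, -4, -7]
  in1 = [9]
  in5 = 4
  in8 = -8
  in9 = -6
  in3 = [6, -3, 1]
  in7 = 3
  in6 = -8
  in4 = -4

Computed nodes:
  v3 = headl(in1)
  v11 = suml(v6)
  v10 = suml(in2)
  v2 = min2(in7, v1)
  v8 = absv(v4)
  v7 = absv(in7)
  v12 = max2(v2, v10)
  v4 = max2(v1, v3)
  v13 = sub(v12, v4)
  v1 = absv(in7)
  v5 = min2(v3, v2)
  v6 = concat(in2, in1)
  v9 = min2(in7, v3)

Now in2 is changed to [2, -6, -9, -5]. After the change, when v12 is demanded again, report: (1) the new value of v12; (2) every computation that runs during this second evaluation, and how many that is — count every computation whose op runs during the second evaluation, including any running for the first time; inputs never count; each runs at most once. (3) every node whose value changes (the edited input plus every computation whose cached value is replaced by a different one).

v12 now evaluates to 3.
Run set: v10, v12 (2 run).
Changed values: in2, v10.

Initial pass — values computed on the first demand:
  v1 = absv(3) = 3
  v2 = min2(3, 3) = 3
  v10 = suml([8, -6, 1, -4, -7]) = -8
  v12 = max2(3, -8) = 3

Second demand — change propagation:
  v10: re-runs because in2 [8, -6, 1, -4, -7]->[2, -6, -9, -5]; new result -18.
  v12: re-runs because v10 -8->-18; new result 3 (unchanged).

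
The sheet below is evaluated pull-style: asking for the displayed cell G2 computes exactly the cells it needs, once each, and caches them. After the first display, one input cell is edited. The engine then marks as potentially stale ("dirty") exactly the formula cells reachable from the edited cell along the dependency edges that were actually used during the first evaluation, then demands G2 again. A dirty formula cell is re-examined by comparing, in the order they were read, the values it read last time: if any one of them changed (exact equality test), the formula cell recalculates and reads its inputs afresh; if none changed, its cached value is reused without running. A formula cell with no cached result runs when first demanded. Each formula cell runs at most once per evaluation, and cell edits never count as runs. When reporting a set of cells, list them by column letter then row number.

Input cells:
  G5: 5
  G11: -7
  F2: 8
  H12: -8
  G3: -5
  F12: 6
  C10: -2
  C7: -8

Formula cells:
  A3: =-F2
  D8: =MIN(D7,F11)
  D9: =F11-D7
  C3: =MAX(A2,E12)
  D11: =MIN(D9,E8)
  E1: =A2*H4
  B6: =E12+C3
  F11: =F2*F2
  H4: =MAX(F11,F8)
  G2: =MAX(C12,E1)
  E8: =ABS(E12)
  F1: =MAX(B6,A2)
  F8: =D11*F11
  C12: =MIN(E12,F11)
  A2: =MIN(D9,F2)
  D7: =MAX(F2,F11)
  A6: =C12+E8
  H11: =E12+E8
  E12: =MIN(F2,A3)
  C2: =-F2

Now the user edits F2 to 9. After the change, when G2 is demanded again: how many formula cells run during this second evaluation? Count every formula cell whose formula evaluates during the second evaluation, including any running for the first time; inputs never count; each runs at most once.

13 formula cells run: A2, A3, C12, D7, D9, D11, E1, E8, E12, F8, F11, G2, H4.

First demand of the output computes:
  A3 = -(8) = -8
  E12 = MIN(8, -8) = -8
  E8 = ABS(-8) = 8
  F11 = 8 * 8 = 64
  C12 = MIN(-8, 64) = -8
  D7 = MAX(8, 64) = 64
  D9 = 64 - 64 = 0
  A2 = MIN(0, 8) = 0
  D11 = MIN(0, 8) = 0
  F8 = 0 * 64 = 0
  H4 = MAX(64, 0) = 64
  E1 = 0 * 64 = 0
  G2 = MAX(-8, 0) = 0

After the edit, cleaning proceeds:
  A3: a read changed (F2 8->9) — executes, giving -9.
  E12: a read changed (F2 8->9; A3 -8->-9) — executes, giving -9.
  E8: a read changed (E12 -8->-9) — executes, giving 9.
  F11: a read changed (F2 8->9; F2 8->9) — executes, giving 81.
  C12: a read changed (E12 -8->-9; F11 64->81) — executes, giving -9.
  D7: a read changed (F2 8->9; F11 64->81) — executes, giving 81.
  D9: a read changed (F11 64->81; D7 64->81) — executes, giving 0 — identical to its old value.
  A2: a read changed (F2 8->9) — executes, giving 0 — identical to its old value.
  D11: a read changed (E8 8->9) — executes, giving 0 — identical to its old value.
  F8: a read changed (F11 64->81) — executes, giving 0 — identical to its old value.
  H4: a read changed (F11 64->81) — executes, giving 81.
  E1: a read changed (H4 64->81) — executes, giving 0 — identical to its old value.
  G2: a read changed (C12 -8->-9) — executes, giving 0 — identical to its old value.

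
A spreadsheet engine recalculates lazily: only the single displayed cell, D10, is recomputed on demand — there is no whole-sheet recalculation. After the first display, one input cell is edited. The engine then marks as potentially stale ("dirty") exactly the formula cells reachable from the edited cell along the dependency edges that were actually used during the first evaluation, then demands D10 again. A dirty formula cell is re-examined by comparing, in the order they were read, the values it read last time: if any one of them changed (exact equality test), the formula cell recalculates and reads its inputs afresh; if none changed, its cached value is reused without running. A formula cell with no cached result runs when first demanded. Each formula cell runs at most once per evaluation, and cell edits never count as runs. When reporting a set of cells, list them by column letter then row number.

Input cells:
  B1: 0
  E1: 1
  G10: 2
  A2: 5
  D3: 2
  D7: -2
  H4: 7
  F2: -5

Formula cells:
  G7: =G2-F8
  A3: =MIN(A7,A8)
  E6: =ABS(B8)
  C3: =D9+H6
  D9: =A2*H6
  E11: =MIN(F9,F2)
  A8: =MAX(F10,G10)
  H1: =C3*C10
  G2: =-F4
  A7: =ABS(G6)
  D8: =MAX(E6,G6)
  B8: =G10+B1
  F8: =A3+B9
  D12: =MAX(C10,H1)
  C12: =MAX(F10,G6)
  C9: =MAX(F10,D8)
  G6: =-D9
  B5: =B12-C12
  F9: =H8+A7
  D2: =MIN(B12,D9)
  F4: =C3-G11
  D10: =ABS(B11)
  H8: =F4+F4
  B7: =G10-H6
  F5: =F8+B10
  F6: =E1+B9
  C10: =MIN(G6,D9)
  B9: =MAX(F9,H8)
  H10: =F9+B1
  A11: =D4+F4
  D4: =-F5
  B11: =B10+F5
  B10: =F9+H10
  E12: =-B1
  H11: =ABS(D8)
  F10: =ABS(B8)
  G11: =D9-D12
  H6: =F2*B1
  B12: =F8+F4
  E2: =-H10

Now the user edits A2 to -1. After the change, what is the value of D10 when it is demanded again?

New value of D10: 0.
Key observation: the change is absorbed at D9 — it re-runs but produces the same value, and the output's value is unchanged.

First evaluation (everything demanded from the output):
  B8 = 2 + 0 = 2
  F10 = ABS(2) = 2
  A8 = MAX(2, 2) = 2
  H6 = -5 * 0 = 0
  D9 = 5 * 0 = 0
  C3 = 0 + 0 = 0
  G6 = -(0) = 0
  A7 = ABS(0) = 0
  A3 = MIN(0, 2) = 0
  C10 = MIN(0, 0) = 0
  H1 = 0 * 0 = 0
  D12 = MAX(0, 0) = 0
  G11 = 0 - 0 = 0
  F4 = 0 - 0 = 0
  H8 = 0 + 0 = 0
  F9 = 0 + 0 = 0
  B9 = MAX(0, 0) = 0
  F8 = 0 + 0 = 0
  H10 = 0 + 0 = 0
  B10 = 0 + 0 = 0
  F5 = 0 + 0 = 0
  B11 = 0 + 0 = 0
  D10 = ABS(0) = 0

Propagation after the edit:
  D9: runs — A2 5->-1; result 0 (same value as before).
  C3: checked — values it read are unchanged (D9 unchanged, H6 unchanged); reused cached 0 without running.
  G6: checked — values it read are unchanged (D9 unchanged); reused cached 0 without running.
  A7: checked — values it read are unchanged (G6 unchanged); reused cached 0 without running.
  A3: checked — values it read are unchanged (A7 unchanged, A8 unchanged); reused cached 0 without running.
  C10: checked — values it read are unchanged (G6 unchanged, D9 unchanged); reused cached 0 without running.
  H1: checked — values it read are unchanged (C3 unchanged, C10 unchanged); reused cached 0 without running.
  D12: checked — values it read are unchanged (C10 unchanged, H1 unchanged); reused cached 0 without running.
  G11: checked — values it read are unchanged (D9 unchanged, D12 unchanged); reused cached 0 without running.
  F4: checked — values it read are unchanged (C3 unchanged, G11 unchanged); reused cached 0 without running.
  H8: checked — values it read are unchanged (F4 unchanged, F4 unchanged); reused cached 0 without running.
  F9: checked — values it read are unchanged (H8 unchanged, A7 unchanged); reused cached 0 without running.
  B9: checked — values it read are unchanged (F9 unchanged, H8 unchanged); reused cached 0 without running.
  F8: checked — values it read are unchanged (A3 unchanged, B9 unchanged); reused cached 0 without running.
  H10: checked — values it read are unchanged (F9 unchanged, B1 unchanged); reused cached 0 without running.
  B10: checked — values it read are unchanged (F9 unchanged, H10 unchanged); reused cached 0 without running.
  F5: checked — values it read are unchanged (F8 unchanged, B10 unchanged); reused cached 0 without running.
  B11: checked — values it read are unchanged (B10 unchanged, F5 unchanged); reused cached 0 without running.
  D10: checked — values it read are unchanged (B11 unchanged); reused cached 0 without running.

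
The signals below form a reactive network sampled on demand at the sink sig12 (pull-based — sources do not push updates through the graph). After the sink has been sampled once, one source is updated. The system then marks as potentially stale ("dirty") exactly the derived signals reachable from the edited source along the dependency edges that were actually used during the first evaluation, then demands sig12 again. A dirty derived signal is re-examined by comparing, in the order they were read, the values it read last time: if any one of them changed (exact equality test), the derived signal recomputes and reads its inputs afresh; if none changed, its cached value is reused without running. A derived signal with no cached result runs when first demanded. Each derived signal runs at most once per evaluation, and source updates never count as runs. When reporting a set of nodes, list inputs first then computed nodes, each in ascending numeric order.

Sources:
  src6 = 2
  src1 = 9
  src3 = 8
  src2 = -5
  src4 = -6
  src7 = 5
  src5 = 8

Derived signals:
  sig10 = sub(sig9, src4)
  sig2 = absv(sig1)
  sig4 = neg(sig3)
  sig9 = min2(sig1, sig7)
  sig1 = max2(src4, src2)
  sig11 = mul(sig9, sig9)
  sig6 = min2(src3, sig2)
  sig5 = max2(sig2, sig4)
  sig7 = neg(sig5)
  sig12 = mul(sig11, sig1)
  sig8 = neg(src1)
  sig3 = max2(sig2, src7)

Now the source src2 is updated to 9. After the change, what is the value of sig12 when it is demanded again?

sig12 now evaluates to 729.

Initial pass — values computed on the first demand:
  sig1 = max2(-6, -5) = -5
  sig2 = absv(-5) = 5
  sig3 = max2(5, 5) = 5
  sig4 = neg(5) = -5
  sig5 = max2(5, -5) = 5
  sig7 = neg(5) = -5
  sig9 = min2(-5, -5) = -5
  sig11 = mul(-5, -5) = 25
  sig12 = mul(25, -5) = -125

Second demand — change propagation:
  sig1: re-runs because src2 -5->9; new result 9.
  sig2: re-runs because sig1 -5->9; new result 9.
  sig3: re-runs because sig2 5->9; new result 9.
  sig4: re-runs because sig3 5->9; new result -9.
  sig5: re-runs because sig2 5->9; sig4 -5->-9; new result 9.
  sig7: re-runs because sig5 5->9; new result -9.
  sig9: re-runs because sig1 -5->9; sig7 -5->-9; new result -9.
  sig11: re-runs because sig9 -5->-9; sig9 -5->-9; new result 81.
  sig12: re-runs because sig11 25->81; sig1 -5->9; new result 729.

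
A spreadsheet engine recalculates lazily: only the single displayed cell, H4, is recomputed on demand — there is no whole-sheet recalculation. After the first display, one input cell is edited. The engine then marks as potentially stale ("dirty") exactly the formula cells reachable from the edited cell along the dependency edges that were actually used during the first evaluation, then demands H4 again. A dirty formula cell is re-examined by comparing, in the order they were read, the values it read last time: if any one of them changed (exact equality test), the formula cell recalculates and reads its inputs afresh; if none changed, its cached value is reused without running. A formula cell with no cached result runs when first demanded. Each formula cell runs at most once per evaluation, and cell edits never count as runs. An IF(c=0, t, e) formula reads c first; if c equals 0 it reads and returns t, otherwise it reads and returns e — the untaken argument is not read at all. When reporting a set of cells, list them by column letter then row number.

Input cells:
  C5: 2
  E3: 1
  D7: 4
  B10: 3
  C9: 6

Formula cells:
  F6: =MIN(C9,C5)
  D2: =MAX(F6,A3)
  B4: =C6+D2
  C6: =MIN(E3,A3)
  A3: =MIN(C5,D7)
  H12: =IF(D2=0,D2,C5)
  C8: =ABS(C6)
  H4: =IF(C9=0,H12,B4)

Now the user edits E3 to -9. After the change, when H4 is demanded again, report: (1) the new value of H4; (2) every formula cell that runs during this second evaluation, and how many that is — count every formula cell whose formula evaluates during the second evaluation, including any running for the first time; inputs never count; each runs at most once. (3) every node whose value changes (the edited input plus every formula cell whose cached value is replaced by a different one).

New value of H4: -7.
Formula cells that run: B4, C6, H4 — 3 in total.
Values that change: B4, C6, E3, H4.

First evaluation (everything demanded from the output):
  A3 = MIN(2, 4) = 2
  C6 = MIN(1, 2) = 1
  F6 = MIN(6, 2) = 2
  D2 = MAX(2, 2) = 2
  B4 = 1 + 2 = 3
  H4 = IF(C9=0: C9=6 -> else branch B4) = 3

Propagation after the edit:
  C6: runs — E3 1->-9; result -9.
  B4: runs — C6 1->-9; result -7.
  H4: runs — B4 3->-7; result -7.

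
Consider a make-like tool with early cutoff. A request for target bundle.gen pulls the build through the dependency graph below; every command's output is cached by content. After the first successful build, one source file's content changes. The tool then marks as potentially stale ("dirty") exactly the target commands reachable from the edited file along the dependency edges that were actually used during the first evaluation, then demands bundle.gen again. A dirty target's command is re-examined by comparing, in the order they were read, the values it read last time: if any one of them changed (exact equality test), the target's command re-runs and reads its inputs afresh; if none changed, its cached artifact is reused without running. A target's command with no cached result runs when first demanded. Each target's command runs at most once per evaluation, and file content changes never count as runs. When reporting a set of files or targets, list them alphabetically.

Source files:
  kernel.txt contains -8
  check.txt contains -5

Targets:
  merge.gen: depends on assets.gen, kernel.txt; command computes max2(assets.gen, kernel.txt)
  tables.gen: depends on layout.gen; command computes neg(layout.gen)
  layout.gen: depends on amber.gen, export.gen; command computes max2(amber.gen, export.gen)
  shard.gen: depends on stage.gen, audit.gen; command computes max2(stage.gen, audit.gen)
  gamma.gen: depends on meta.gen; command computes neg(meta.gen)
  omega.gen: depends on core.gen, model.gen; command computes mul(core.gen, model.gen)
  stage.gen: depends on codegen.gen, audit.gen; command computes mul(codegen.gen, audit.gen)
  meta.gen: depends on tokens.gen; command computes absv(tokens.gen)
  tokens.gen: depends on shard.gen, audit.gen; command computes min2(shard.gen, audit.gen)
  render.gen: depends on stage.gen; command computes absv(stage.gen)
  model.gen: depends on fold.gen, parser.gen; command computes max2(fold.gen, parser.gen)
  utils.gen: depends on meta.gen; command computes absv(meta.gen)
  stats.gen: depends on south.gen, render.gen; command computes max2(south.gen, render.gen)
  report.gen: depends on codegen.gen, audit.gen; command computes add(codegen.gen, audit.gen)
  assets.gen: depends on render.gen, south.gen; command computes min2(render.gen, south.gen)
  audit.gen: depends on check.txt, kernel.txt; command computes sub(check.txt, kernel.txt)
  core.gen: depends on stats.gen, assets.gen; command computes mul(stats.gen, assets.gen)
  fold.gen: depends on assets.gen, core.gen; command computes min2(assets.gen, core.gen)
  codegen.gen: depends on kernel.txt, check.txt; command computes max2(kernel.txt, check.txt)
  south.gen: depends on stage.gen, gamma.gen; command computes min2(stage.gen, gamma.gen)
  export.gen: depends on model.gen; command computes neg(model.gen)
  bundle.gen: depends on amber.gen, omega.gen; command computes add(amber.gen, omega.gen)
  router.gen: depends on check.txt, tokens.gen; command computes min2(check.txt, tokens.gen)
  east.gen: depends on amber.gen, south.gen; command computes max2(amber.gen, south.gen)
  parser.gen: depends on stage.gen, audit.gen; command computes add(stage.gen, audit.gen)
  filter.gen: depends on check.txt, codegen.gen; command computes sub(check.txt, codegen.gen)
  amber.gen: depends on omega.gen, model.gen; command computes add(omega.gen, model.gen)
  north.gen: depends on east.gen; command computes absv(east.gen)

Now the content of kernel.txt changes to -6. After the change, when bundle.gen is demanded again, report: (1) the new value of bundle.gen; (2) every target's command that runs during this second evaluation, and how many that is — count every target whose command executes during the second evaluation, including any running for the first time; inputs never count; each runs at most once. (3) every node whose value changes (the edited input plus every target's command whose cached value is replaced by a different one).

First demand of the output computes:
  audit.gen = sub(-5, -8) = 3
  codegen.gen = max2(-8, -5) = -5
  stage.gen = mul(-5, 3) = -15
  parser.gen = add(-15, 3) = -12
  render.gen = absv(-15) = 15
  shard.gen = max2(-15, 3) = 3
  tokens.gen = min2(3, 3) = 3
  meta.gen = absv(3) = 3
  gamma.gen = neg(3) = -3
  south.gen = min2(-15, -3) = -15
  assets.gen = min2(15, -15) = -15
  stats.gen = max2(-15, 15) = 15
  core.gen = mul(15, -15) = -225
  fold.gen = min2(-15, -225) = -225
  model.gen = max2(-225, -12) = -12
  omega.gen = mul(-225, -12) = 2700
  amber.gen = add(2700, -12) = 2688
  bundle.gen = add(2688, 2700) = 5388

After the edit, cleaning proceeds:
  audit.gen: a read changed (kernel.txt -8->-6) — executes, giving 1.
  codegen.gen: a read changed (kernel.txt -8->-6) — executes, giving -5 — identical to its old value.
  stage.gen: a read changed (audit.gen 3->1) — executes, giving -5.
  parser.gen: a read changed (stage.gen -15->-5; audit.gen 3->1) — executes, giving -4.
  render.gen: a read changed (stage.gen -15->-5) — executes, giving 5.
  shard.gen: a read changed (stage.gen -15->-5; audit.gen 3->1) — executes, giving 1.
  tokens.gen: a read changed (shard.gen 3->1; audit.gen 3->1) — executes, giving 1.
  meta.gen: a read changed (tokens.gen 3->1) — executes, giving 1.
  gamma.gen: a read changed (meta.gen 3->1) — executes, giving -1.
  south.gen: a read changed (stage.gen -15->-5; gamma.gen -3->-1) — executes, giving -5.
  assets.gen: a read changed (render.gen 15->5; south.gen -15->-5) — executes, giving -5.
  stats.gen: a read changed (south.gen -15->-5; render.gen 15->5) — executes, giving 5.
  core.gen: a read changed (stats.gen 15->5; assets.gen -15->-5) — executes, giving -25.
  fold.gen: a read changed (assets.gen -15->-5; core.gen -225->-25) — executes, giving -25.
  model.gen: a read changed (fold.gen -225->-25; parser.gen -12->-4) — executes, giving -4.
  omega.gen: a read changed (core.gen -225->-25; model.gen -12->-4) — executes, giving 100.
  amber.gen: a read changed (omega.gen 2700->100; model.gen -12->-4) — executes, giving 96.
  bundle.gen: a read changed (amber.gen 2688->96; omega.gen 2700->100) — executes, giving 196.

Demanding bundle.gen again yields 196.
18 target commands run: amber.gen, assets.gen, audit.gen, bundle.gen, codegen.gen, core.gen, fold.gen, gamma.gen, meta.gen, model.gen, omega.gen, parser.gen, render.gen, shard.gen, south.gen, stage.gen, stats.gen, tokens.gen.
The nodes whose values change: amber.gen, assets.gen, audit.gen, bundle.gen, core.gen, fold.gen, gamma.gen, kernel.txt, meta.gen, model.gen, omega.gen, parser.gen, render.gen, shard.gen, south.gen, stage.gen, stats.gen, tokens.gen.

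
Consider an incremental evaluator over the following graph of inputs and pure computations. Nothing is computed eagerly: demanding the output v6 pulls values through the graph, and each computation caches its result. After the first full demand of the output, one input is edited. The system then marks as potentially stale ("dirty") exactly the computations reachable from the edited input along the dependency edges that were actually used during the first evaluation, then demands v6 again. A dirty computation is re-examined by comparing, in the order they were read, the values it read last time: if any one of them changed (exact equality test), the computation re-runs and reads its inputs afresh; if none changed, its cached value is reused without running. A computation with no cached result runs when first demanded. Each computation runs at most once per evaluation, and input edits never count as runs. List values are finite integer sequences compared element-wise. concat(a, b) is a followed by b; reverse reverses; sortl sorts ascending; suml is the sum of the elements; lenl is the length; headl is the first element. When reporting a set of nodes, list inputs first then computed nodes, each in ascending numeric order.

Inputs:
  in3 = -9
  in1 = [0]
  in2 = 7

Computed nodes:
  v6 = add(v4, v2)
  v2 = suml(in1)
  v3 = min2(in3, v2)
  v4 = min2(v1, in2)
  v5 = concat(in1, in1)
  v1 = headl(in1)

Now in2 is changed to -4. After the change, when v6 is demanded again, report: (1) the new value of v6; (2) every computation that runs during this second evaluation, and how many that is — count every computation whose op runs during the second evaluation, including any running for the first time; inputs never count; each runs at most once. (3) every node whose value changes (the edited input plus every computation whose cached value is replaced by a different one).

Initial pass — values computed on the first demand:
  v1 = headl([0]) = 0
  v2 = suml([0]) = 0
  v4 = min2(0, 7) = 0
  v6 = add(0, 0) = 0

Second demand — change propagation:
  v4: re-runs because in2 7->-4; new result -4.
  v6: re-runs because v4 0->-4; new result -4.

v6 now evaluates to -4.
Run set: v4, v6 (2 run).
Changed values: in2, v4, v6.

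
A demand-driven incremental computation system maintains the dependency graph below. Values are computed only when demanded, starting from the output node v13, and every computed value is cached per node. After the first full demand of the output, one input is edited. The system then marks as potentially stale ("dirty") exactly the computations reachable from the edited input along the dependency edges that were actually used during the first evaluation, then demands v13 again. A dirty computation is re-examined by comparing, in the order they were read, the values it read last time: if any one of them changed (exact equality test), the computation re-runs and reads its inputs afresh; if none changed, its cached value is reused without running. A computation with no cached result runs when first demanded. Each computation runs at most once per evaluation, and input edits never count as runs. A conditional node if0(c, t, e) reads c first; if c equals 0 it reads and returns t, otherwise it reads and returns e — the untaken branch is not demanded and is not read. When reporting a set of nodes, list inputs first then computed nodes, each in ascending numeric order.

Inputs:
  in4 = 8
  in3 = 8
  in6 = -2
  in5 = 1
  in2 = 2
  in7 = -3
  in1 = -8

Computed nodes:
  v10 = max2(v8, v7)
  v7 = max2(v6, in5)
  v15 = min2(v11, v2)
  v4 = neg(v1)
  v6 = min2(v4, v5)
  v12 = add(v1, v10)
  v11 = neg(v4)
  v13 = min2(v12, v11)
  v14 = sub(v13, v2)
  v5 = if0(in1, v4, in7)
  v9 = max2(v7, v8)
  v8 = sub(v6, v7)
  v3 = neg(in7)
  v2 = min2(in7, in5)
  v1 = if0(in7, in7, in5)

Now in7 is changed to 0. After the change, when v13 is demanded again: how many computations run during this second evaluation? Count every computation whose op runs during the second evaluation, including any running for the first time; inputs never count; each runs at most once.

First evaluation (everything demanded from the output):
  v1 = if0(in7=-3 -> else branch in5) = 1
  v4 = neg(1) = -1
  v5 = if0(in1=-8 -> else branch in7) = -3
  v6 = min2(-1, -3) = -3
  v7 = max2(-3, 1) = 1
  v8 = sub(-3, 1) = -4
  v10 = max2(-4, 1) = 1
  v11 = neg(-1) = 1
  v12 = add(1, 1) = 2
  v13 = min2(2, 1) = 1

Propagation after the edit:
  v1: runs — in7 -3->0; result 0.
  v4: runs — v1 1->0; result 0.
  v5: runs — in7 -3->0; result 0.
  v6: runs — v4 -1->0; v5 -3->0; result 0.
  v7: runs — v6 -3->0; result 1 (same value as before).
  v8: runs — v6 -3->0; result -1.
  v10: runs — v8 -4->-1; result 1 (same value as before).
  v11: runs — v4 -1->0; result 0.
  v12: runs — v1 1->0; result 1.
  v13: runs — v12 2->1; v11 1->0; result 0.

Computations that run: v1, v4, v5, v6, v7, v8, v10, v11, v12, v13 — 10 in total.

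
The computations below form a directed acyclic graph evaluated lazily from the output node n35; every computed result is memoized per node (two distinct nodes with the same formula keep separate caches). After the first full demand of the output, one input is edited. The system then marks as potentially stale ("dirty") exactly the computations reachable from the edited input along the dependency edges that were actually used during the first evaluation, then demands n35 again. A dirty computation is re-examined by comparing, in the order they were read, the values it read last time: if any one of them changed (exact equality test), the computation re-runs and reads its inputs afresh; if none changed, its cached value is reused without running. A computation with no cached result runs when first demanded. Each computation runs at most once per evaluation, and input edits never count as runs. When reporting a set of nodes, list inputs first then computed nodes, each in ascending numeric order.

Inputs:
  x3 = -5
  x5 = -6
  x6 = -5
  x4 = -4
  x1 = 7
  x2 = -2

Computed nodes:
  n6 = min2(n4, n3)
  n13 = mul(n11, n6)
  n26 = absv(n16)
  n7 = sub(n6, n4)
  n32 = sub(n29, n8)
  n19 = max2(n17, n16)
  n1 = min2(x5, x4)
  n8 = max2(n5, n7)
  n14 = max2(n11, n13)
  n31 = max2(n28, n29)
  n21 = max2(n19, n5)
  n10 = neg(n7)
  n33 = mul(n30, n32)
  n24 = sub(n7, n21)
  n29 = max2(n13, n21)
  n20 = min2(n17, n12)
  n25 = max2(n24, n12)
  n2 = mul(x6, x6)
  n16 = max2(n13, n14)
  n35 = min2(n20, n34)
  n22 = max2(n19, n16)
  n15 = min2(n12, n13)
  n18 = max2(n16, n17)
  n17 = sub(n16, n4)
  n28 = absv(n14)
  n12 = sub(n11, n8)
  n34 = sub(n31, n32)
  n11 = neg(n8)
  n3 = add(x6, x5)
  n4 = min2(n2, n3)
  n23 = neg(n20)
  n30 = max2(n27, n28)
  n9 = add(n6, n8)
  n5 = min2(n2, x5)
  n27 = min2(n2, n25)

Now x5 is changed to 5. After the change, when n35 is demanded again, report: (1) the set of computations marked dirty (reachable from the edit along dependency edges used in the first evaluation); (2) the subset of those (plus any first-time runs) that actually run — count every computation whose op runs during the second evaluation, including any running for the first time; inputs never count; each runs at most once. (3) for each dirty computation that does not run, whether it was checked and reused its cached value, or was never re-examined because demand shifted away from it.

The edit dirties: n3, n4, n5, n6, n7, n8, n11, n12, n13, n14, n16, n17, n19, n20, n21, n28, n29, n31, n32, n34, n35.
19 computations run: n3, n4, n5, n6, n7, n8, n11, n12, n13, n14, n17, n19, n20, n21, n29, n31, n32, n34, n35.
Cache hits after checking: n16, n28.
Note where the cutoff bites: n16 is checked, finds nothing changed, and keeps its cache.

First demand of the output computes:
  n2 = mul(-5, -5) = 25
  n3 = add(-5, -6) = -11
  n4 = min2(25, -11) = -11
  n5 = min2(25, -6) = -6
  n6 = min2(-11, -11) = -11
  n7 = sub(-11, -11) = 0
  n8 = max2(-6, 0) = 0
  n11 = neg(0) = 0
  n12 = sub(0, 0) = 0
  n13 = mul(0, -11) = 0
  n14 = max2(0, 0) = 0
  n16 = max2(0, 0) = 0
  n17 = sub(0, -11) = 11
  n19 = max2(11, 0) = 11
  n20 = min2(11, 0) = 0
  n21 = max2(11, -6) = 11
  n28 = absv(0) = 0
  n29 = max2(0, 11) = 11
  n31 = max2(0, 11) = 11
  n32 = sub(11, 0) = 11
  n34 = sub(11, 11) = 0
  n35 = min2(0, 0) = 0

After the edit, cleaning proceeds:
  n3: a read changed (x5 -6->5) — executes, giving 0.
  n4: a read changed (n3 -11->0) — executes, giving 0.
  n5: a read changed (x5 -6->5) — executes, giving 5.
  n6: a read changed (n4 -11->0; n3 -11->0) — executes, giving 0.
  n7: a read changed (n6 -11->0; n4 -11->0) — executes, giving 0 — identical to its old value.
  n8: a read changed (n5 -6->5) — executes, giving 5.
  n11: a read changed (n8 0->5) — executes, giving -5.
  n12: a read changed (n11 0->-5; n8 0->5) — executes, giving -10.
  n13: a read changed (n11 0->-5; n6 -11->0) — executes, giving 0 — identical to its old value.
  n14: a read changed (n11 0->-5) — executes, giving 0 — identical to its old value.
  n16: dirty, but its reads are unchanged (n13 unchanged, n14 unchanged); cached 0 stands.
  n17: a read changed (n4 -11->0) — executes, giving 0.
  n19: a read changed (n17 11->0) — executes, giving 0.
  n20: a read changed (n17 11->0; n12 0->-10) — executes, giving -10.
  n21: a read changed (n19 11->0; n5 -6->5) — executes, giving 5.
  n28: dirty, but its reads are unchanged (n14 unchanged); cached 0 stands.
  n29: a read changed (n21 11->5) — executes, giving 5.
  n31: a read changed (n29 11->5) — executes, giving 5.
  n32: a read changed (n29 11->5; n8 0->5) — executes, giving 0.
  n34: a read changed (n31 11->5; n32 11->0) — executes, giving 5.
  n35: a read changed (n20 0->-10; n34 0->5) — executes, giving -10.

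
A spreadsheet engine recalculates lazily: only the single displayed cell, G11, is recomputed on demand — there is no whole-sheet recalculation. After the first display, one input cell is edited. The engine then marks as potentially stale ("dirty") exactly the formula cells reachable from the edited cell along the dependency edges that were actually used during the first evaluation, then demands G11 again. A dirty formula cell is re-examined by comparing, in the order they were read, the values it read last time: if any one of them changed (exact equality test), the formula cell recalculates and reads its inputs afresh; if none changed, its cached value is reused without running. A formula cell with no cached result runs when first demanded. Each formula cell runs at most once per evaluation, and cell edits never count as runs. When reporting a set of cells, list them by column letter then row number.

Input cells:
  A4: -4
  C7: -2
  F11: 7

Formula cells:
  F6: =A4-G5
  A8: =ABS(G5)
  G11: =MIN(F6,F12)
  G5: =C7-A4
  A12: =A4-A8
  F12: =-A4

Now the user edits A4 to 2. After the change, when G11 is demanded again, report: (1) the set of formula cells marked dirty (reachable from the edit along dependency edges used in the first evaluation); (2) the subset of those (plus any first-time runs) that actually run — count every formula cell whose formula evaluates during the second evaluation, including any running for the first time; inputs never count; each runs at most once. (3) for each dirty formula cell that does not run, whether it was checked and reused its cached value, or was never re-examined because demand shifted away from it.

First evaluation (everything demanded from the output):
  F12 = -(-4) = 4
  G5 = -2 - -4 = 2
  F6 = -4 - 2 = -6
  G11 = MIN(-6, 4) = -6

Propagation after the edit:
  F12: runs — A4 -4->2; result -2.
  G5: runs — A4 -4->2; result -4.
  F6: runs — A4 -4->2; G5 2->-4; result 6.
  G11: runs — F6 -6->6; F12 4->-2; result -2.

Marked dirty: F6, F12, G5, G11.
Formula cells that run: F6, F12, G5, G11 — 4 in total.
Every dirty formula cell ran.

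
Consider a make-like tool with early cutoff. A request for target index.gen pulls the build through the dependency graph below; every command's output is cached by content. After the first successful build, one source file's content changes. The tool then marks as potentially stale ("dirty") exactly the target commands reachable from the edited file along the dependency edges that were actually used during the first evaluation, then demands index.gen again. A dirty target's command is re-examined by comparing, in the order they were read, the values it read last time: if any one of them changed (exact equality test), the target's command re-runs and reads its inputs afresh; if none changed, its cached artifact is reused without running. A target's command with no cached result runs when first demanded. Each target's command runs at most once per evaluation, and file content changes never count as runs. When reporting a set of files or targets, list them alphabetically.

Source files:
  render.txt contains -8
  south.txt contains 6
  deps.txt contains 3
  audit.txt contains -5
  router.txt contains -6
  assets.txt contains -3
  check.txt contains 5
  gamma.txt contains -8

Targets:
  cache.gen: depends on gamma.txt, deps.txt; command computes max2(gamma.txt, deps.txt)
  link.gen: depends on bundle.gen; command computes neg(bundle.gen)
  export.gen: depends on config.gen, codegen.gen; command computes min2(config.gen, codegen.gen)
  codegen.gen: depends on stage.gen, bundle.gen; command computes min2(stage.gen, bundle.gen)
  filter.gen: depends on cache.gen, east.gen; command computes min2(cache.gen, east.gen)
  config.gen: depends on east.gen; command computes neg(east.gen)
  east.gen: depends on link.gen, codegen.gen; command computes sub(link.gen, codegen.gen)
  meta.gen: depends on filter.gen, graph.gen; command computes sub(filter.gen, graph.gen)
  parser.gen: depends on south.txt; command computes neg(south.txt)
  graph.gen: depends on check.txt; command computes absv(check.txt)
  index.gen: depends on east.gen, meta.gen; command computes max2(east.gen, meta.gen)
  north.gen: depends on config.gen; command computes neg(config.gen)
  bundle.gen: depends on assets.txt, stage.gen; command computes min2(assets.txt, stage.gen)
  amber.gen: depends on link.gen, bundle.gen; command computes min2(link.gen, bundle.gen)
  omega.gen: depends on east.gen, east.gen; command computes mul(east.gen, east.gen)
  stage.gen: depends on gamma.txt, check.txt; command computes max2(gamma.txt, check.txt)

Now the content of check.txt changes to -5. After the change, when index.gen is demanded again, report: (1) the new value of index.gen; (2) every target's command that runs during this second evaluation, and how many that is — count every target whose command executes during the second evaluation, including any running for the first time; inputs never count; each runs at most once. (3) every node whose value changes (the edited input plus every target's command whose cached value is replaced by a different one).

Demanding index.gen again yields 10.
8 target commands run: bundle.gen, codegen.gen, east.gen, filter.gen, graph.gen, index.gen, link.gen, stage.gen.
The nodes whose values change: bundle.gen, check.txt, codegen.gen, east.gen, index.gen, link.gen, stage.gen.
Note where the cutoff bites: meta.gen is checked, finds nothing changed, and keeps its cache.

First demand of the output computes:
  cache.gen = max2(-8, 3) = 3
  graph.gen = absv(5) = 5
  stage.gen = max2(-8, 5) = 5
  bundle.gen = min2(-3, 5) = -3
  codegen.gen = min2(5, -3) = -3
  link.gen = neg(-3) = 3
  east.gen = sub(3, -3) = 6
  filter.gen = min2(3, 6) = 3
  meta.gen = sub(3, 5) = -2
  index.gen = max2(6, -2) = 6

After the edit, cleaning proceeds:
  graph.gen: a read changed (check.txt 5->-5) — executes, giving 5 — identical to its old value.
  stage.gen: a read changed (check.txt 5->-5) — executes, giving -5.
  bundle.gen: a read changed (stage.gen 5->-5) — executes, giving -5.
  codegen.gen: a read changed (stage.gen 5->-5; bundle.gen -3->-5) — executes, giving -5.
  link.gen: a read changed (bundle.gen -3->-5) — executes, giving 5.
  east.gen: a read changed (link.gen 3->5; codegen.gen -3->-5) — executes, giving 10.
  filter.gen: a read changed (east.gen 6->10) — executes, giving 3 — identical to its old value.
  meta.gen: dirty, but its reads are unchanged (filter.gen unchanged, graph.gen unchanged); cached -2 stands.
  index.gen: a read changed (east.gen 6->10) — executes, giving 10.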